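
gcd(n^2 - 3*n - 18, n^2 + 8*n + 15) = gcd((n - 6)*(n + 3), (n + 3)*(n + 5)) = n + 3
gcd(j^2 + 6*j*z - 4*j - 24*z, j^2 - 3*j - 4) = j - 4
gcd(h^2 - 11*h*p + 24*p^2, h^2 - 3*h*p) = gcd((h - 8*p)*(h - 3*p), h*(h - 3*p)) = -h + 3*p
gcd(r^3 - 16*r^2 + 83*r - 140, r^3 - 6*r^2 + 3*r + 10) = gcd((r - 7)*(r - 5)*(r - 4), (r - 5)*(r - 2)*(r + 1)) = r - 5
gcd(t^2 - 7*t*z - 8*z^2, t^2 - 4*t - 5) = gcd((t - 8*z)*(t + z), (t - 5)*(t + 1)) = 1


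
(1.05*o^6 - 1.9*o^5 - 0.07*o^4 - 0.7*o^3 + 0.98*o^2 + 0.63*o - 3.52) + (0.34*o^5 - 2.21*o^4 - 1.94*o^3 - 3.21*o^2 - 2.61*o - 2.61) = 1.05*o^6 - 1.56*o^5 - 2.28*o^4 - 2.64*o^3 - 2.23*o^2 - 1.98*o - 6.13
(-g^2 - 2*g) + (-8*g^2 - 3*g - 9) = -9*g^2 - 5*g - 9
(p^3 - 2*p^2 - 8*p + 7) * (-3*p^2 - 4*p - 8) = -3*p^5 + 2*p^4 + 24*p^3 + 27*p^2 + 36*p - 56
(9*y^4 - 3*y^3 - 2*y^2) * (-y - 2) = -9*y^5 - 15*y^4 + 8*y^3 + 4*y^2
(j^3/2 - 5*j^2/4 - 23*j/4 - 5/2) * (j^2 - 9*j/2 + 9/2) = j^5/2 - 7*j^4/2 + 17*j^3/8 + 71*j^2/4 - 117*j/8 - 45/4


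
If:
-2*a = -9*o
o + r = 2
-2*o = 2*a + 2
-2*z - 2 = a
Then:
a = -9/11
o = -2/11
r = 24/11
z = -13/22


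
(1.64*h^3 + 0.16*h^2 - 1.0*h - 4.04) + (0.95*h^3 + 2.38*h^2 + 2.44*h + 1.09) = 2.59*h^3 + 2.54*h^2 + 1.44*h - 2.95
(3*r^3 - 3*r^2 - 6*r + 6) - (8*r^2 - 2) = 3*r^3 - 11*r^2 - 6*r + 8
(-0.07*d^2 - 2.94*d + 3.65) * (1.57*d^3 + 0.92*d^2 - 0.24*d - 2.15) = -0.1099*d^5 - 4.6802*d^4 + 3.0425*d^3 + 4.2141*d^2 + 5.445*d - 7.8475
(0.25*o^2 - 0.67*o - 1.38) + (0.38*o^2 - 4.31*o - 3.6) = 0.63*o^2 - 4.98*o - 4.98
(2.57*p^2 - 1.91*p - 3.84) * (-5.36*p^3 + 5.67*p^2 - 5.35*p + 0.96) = -13.7752*p^5 + 24.8095*p^4 - 3.9968*p^3 - 9.0871*p^2 + 18.7104*p - 3.6864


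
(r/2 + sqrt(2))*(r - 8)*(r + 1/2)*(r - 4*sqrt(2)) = r^4/2 - 15*r^3/4 - sqrt(2)*r^3 - 10*r^2 + 15*sqrt(2)*r^2/2 + 4*sqrt(2)*r + 60*r + 32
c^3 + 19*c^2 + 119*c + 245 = (c + 5)*(c + 7)^2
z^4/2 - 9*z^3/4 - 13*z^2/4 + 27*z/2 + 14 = (z/2 + 1/2)*(z - 4)*(z - 7/2)*(z + 2)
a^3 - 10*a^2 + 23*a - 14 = (a - 7)*(a - 2)*(a - 1)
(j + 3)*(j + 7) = j^2 + 10*j + 21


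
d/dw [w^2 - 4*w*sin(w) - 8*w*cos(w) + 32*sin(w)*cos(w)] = 8*w*sin(w) - 4*w*cos(w) + 2*w - 4*sin(w) - 8*cos(w) + 32*cos(2*w)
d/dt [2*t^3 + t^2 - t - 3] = 6*t^2 + 2*t - 1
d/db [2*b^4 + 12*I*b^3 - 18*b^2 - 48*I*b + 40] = 8*b^3 + 36*I*b^2 - 36*b - 48*I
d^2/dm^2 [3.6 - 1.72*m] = 0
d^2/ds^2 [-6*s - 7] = 0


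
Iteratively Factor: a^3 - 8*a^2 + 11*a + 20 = (a - 5)*(a^2 - 3*a - 4) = (a - 5)*(a - 4)*(a + 1)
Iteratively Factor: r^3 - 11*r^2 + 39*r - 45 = (r - 3)*(r^2 - 8*r + 15) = (r - 5)*(r - 3)*(r - 3)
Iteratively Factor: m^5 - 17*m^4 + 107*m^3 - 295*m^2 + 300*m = (m)*(m^4 - 17*m^3 + 107*m^2 - 295*m + 300) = m*(m - 3)*(m^3 - 14*m^2 + 65*m - 100) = m*(m - 4)*(m - 3)*(m^2 - 10*m + 25) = m*(m - 5)*(m - 4)*(m - 3)*(m - 5)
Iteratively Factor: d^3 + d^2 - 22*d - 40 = (d + 4)*(d^2 - 3*d - 10) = (d - 5)*(d + 4)*(d + 2)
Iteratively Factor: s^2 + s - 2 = (s + 2)*(s - 1)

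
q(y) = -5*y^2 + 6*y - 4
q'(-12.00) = 126.00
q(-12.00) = -796.00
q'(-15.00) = 156.00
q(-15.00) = -1219.00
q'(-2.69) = 32.90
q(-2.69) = -56.32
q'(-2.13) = 27.30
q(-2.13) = -39.46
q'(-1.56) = 21.60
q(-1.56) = -25.53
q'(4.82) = -42.20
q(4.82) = -91.24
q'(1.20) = -6.00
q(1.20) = -4.00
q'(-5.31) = 59.10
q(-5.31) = -176.84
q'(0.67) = -0.70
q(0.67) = -2.22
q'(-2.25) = 28.50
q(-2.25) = -42.81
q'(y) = 6 - 10*y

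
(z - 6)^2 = z^2 - 12*z + 36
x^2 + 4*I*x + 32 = (x - 4*I)*(x + 8*I)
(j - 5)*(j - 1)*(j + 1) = j^3 - 5*j^2 - j + 5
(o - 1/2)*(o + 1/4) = o^2 - o/4 - 1/8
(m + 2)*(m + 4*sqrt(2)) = m^2 + 2*m + 4*sqrt(2)*m + 8*sqrt(2)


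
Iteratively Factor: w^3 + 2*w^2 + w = (w + 1)*(w^2 + w) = (w + 1)^2*(w)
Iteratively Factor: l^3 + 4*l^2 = (l + 4)*(l^2) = l*(l + 4)*(l)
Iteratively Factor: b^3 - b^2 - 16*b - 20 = (b + 2)*(b^2 - 3*b - 10) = (b + 2)^2*(b - 5)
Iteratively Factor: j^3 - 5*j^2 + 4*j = (j)*(j^2 - 5*j + 4) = j*(j - 1)*(j - 4)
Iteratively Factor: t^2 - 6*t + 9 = (t - 3)*(t - 3)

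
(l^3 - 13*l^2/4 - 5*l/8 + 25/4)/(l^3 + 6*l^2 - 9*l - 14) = (8*l^2 - 10*l - 25)/(8*(l^2 + 8*l + 7))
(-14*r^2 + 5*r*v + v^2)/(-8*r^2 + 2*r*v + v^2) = (7*r + v)/(4*r + v)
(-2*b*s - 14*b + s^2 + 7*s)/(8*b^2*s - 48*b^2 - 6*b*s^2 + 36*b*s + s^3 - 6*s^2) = (s + 7)/(-4*b*s + 24*b + s^2 - 6*s)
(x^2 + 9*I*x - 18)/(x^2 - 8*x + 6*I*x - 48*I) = (x + 3*I)/(x - 8)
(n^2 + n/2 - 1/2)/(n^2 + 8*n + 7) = (n - 1/2)/(n + 7)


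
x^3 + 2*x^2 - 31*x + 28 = (x - 4)*(x - 1)*(x + 7)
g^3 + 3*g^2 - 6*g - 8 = (g - 2)*(g + 1)*(g + 4)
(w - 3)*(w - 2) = w^2 - 5*w + 6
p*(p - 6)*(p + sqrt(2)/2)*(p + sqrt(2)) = p^4 - 6*p^3 + 3*sqrt(2)*p^3/2 - 9*sqrt(2)*p^2 + p^2 - 6*p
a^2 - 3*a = a*(a - 3)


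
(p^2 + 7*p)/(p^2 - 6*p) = (p + 7)/(p - 6)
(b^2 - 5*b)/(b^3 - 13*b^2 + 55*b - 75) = b/(b^2 - 8*b + 15)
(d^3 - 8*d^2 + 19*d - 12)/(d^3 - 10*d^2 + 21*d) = (d^2 - 5*d + 4)/(d*(d - 7))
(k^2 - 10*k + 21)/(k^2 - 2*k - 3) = (k - 7)/(k + 1)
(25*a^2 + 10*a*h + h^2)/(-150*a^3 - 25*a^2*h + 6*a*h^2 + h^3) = (-5*a - h)/(30*a^2 - a*h - h^2)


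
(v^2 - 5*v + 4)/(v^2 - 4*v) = (v - 1)/v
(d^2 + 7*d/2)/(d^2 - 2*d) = (d + 7/2)/(d - 2)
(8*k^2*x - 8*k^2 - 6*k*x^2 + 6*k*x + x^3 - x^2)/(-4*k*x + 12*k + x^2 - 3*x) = (-2*k*x + 2*k + x^2 - x)/(x - 3)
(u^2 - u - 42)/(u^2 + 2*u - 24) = (u - 7)/(u - 4)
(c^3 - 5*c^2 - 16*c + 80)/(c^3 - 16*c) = (c - 5)/c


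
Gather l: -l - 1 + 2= 1 - l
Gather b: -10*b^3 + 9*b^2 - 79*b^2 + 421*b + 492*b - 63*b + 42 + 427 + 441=-10*b^3 - 70*b^2 + 850*b + 910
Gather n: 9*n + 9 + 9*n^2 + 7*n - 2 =9*n^2 + 16*n + 7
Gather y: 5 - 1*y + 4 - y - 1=8 - 2*y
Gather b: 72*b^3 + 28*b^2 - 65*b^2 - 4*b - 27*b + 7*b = 72*b^3 - 37*b^2 - 24*b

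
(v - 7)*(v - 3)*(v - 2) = v^3 - 12*v^2 + 41*v - 42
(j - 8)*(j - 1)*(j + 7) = j^3 - 2*j^2 - 55*j + 56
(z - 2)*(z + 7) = z^2 + 5*z - 14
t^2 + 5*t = t*(t + 5)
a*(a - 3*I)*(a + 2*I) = a^3 - I*a^2 + 6*a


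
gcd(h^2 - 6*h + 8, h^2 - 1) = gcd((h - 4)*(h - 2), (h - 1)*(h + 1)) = 1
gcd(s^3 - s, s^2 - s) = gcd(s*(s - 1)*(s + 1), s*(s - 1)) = s^2 - s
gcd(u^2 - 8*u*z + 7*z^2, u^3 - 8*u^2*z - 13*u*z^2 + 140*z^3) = -u + 7*z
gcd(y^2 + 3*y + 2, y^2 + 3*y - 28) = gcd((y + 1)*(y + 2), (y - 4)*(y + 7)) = 1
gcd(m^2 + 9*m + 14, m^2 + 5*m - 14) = m + 7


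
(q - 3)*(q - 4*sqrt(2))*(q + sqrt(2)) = q^3 - 3*sqrt(2)*q^2 - 3*q^2 - 8*q + 9*sqrt(2)*q + 24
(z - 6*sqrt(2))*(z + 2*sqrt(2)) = z^2 - 4*sqrt(2)*z - 24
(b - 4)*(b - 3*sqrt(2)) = b^2 - 3*sqrt(2)*b - 4*b + 12*sqrt(2)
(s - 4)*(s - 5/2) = s^2 - 13*s/2 + 10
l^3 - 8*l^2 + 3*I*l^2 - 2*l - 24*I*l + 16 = (l - 8)*(l + I)*(l + 2*I)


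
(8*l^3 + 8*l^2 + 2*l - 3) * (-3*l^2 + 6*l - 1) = -24*l^5 + 24*l^4 + 34*l^3 + 13*l^2 - 20*l + 3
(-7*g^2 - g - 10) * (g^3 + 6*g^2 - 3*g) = -7*g^5 - 43*g^4 + 5*g^3 - 57*g^2 + 30*g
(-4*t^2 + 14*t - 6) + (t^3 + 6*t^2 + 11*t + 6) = t^3 + 2*t^2 + 25*t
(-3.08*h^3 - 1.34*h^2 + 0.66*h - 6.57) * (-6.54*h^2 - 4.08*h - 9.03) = 20.1432*h^5 + 21.33*h^4 + 28.9632*h^3 + 52.3752*h^2 + 20.8458*h + 59.3271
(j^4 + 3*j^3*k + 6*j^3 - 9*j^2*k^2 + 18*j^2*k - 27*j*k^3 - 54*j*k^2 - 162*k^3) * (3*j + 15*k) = 3*j^5 + 24*j^4*k + 18*j^4 + 18*j^3*k^2 + 144*j^3*k - 216*j^2*k^3 + 108*j^2*k^2 - 405*j*k^4 - 1296*j*k^3 - 2430*k^4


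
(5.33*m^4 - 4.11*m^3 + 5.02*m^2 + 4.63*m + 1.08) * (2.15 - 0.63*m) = -3.3579*m^5 + 14.0488*m^4 - 11.9991*m^3 + 7.8761*m^2 + 9.2741*m + 2.322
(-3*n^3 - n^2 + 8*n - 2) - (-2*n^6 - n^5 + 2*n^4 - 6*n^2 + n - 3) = 2*n^6 + n^5 - 2*n^4 - 3*n^3 + 5*n^2 + 7*n + 1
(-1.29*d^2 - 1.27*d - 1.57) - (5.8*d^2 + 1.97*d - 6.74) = -7.09*d^2 - 3.24*d + 5.17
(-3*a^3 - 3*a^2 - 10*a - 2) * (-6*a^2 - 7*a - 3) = 18*a^5 + 39*a^4 + 90*a^3 + 91*a^2 + 44*a + 6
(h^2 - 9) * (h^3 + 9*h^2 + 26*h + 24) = h^5 + 9*h^4 + 17*h^3 - 57*h^2 - 234*h - 216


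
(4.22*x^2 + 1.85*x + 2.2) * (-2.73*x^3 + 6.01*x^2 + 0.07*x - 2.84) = -11.5206*x^5 + 20.3117*x^4 + 5.4079*x^3 + 1.3667*x^2 - 5.1*x - 6.248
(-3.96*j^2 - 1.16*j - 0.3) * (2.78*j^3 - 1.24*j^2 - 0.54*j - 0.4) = -11.0088*j^5 + 1.6856*j^4 + 2.7428*j^3 + 2.5824*j^2 + 0.626*j + 0.12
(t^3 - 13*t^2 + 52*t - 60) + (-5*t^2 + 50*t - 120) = t^3 - 18*t^2 + 102*t - 180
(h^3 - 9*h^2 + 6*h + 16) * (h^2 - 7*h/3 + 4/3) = h^5 - 34*h^4/3 + 85*h^3/3 - 10*h^2 - 88*h/3 + 64/3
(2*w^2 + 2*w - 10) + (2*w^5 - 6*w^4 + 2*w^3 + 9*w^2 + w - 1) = 2*w^5 - 6*w^4 + 2*w^3 + 11*w^2 + 3*w - 11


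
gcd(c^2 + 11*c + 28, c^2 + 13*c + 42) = c + 7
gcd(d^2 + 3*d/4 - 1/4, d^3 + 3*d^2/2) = 1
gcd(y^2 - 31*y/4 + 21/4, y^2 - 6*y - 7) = y - 7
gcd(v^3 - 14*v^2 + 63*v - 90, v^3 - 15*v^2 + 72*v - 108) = v^2 - 9*v + 18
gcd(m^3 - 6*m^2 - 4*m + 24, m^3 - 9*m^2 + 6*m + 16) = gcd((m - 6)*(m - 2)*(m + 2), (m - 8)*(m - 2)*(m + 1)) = m - 2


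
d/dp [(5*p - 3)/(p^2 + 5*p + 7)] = (-5*p^2 + 6*p + 50)/(p^4 + 10*p^3 + 39*p^2 + 70*p + 49)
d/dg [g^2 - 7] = 2*g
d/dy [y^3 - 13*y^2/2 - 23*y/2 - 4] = 3*y^2 - 13*y - 23/2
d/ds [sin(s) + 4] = cos(s)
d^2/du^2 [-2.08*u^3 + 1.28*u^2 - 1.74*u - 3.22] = 2.56 - 12.48*u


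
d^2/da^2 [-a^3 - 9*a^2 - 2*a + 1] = -6*a - 18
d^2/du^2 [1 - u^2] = -2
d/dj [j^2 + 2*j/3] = 2*j + 2/3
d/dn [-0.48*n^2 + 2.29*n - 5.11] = 2.29 - 0.96*n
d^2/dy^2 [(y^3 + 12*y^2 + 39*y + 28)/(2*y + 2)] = 1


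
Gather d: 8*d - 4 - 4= 8*d - 8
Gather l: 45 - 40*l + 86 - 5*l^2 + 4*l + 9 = -5*l^2 - 36*l + 140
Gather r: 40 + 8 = 48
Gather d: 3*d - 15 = 3*d - 15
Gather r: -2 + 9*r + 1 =9*r - 1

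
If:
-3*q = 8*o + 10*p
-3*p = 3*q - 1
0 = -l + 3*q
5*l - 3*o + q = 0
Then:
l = -30/107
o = -160/321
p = 137/321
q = -10/107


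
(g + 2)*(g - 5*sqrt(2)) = g^2 - 5*sqrt(2)*g + 2*g - 10*sqrt(2)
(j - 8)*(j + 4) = j^2 - 4*j - 32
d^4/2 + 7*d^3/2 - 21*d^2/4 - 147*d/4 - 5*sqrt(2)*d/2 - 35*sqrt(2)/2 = (d/2 + sqrt(2))*(d + 7)*(d - 5*sqrt(2)/2)*(d + sqrt(2)/2)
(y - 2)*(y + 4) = y^2 + 2*y - 8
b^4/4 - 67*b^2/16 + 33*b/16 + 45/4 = (b/4 + 1)*(b - 3)*(b - 5/2)*(b + 3/2)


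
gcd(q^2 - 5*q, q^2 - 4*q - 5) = q - 5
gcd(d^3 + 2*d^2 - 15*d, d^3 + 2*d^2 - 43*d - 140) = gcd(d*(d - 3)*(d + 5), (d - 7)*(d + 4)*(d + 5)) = d + 5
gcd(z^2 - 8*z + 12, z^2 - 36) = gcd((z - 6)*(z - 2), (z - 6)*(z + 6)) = z - 6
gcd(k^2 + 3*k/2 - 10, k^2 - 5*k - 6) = 1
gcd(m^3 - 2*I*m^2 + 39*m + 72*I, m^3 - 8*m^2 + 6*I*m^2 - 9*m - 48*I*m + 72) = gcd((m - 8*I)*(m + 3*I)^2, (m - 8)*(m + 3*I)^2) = m^2 + 6*I*m - 9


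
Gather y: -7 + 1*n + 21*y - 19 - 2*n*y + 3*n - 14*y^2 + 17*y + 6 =4*n - 14*y^2 + y*(38 - 2*n) - 20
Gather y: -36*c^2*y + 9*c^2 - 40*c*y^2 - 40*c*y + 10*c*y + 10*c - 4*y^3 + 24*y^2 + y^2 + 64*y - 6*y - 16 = 9*c^2 + 10*c - 4*y^3 + y^2*(25 - 40*c) + y*(-36*c^2 - 30*c + 58) - 16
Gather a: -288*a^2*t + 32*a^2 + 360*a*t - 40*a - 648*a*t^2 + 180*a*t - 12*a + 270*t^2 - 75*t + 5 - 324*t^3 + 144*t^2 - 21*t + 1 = a^2*(32 - 288*t) + a*(-648*t^2 + 540*t - 52) - 324*t^3 + 414*t^2 - 96*t + 6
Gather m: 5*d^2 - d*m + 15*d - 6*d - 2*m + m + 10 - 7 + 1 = 5*d^2 + 9*d + m*(-d - 1) + 4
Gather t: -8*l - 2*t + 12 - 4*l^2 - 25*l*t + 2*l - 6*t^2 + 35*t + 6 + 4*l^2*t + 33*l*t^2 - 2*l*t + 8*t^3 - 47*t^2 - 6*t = -4*l^2 - 6*l + 8*t^3 + t^2*(33*l - 53) + t*(4*l^2 - 27*l + 27) + 18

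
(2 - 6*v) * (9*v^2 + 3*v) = -54*v^3 + 6*v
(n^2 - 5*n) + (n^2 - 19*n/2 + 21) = 2*n^2 - 29*n/2 + 21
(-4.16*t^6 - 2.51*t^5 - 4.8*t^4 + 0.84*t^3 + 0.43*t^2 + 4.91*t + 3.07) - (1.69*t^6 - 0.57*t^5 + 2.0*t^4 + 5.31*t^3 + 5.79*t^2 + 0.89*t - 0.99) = -5.85*t^6 - 1.94*t^5 - 6.8*t^4 - 4.47*t^3 - 5.36*t^2 + 4.02*t + 4.06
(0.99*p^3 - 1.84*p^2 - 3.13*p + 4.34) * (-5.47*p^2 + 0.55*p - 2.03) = -5.4153*p^5 + 10.6093*p^4 + 14.0994*p^3 - 21.7261*p^2 + 8.7409*p - 8.8102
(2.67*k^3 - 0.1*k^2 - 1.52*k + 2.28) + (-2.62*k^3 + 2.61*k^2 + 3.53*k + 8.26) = 0.0499999999999998*k^3 + 2.51*k^2 + 2.01*k + 10.54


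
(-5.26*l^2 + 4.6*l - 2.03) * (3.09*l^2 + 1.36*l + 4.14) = -16.2534*l^4 + 7.0604*l^3 - 21.7931*l^2 + 16.2832*l - 8.4042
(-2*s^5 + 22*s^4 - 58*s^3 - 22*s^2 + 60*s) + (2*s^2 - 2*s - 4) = -2*s^5 + 22*s^4 - 58*s^3 - 20*s^2 + 58*s - 4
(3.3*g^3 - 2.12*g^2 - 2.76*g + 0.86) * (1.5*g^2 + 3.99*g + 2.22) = 4.95*g^5 + 9.987*g^4 - 5.2728*g^3 - 14.4288*g^2 - 2.6958*g + 1.9092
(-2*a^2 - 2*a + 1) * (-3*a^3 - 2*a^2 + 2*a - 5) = 6*a^5 + 10*a^4 - 3*a^3 + 4*a^2 + 12*a - 5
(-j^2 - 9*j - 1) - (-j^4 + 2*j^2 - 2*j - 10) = j^4 - 3*j^2 - 7*j + 9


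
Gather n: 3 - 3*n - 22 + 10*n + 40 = 7*n + 21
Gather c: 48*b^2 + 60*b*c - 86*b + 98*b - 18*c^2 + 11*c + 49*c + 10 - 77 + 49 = 48*b^2 + 12*b - 18*c^2 + c*(60*b + 60) - 18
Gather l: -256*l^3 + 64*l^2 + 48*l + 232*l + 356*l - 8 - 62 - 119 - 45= -256*l^3 + 64*l^2 + 636*l - 234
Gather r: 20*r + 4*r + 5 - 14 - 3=24*r - 12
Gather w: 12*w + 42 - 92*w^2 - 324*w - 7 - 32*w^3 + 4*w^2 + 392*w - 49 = -32*w^3 - 88*w^2 + 80*w - 14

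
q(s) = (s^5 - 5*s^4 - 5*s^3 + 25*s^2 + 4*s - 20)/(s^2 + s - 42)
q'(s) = (-2*s - 1)*(s^5 - 5*s^4 - 5*s^3 + 25*s^2 + 4*s - 20)/(s^2 + s - 42)^2 + (5*s^4 - 20*s^3 - 15*s^2 + 50*s + 4)/(s^2 + s - 42)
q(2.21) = 0.27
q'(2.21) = 1.63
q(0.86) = 0.09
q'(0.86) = -0.64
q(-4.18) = 70.97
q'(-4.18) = -105.98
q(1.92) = -0.07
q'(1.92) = 0.78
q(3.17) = 3.48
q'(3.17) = 5.07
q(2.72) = 1.56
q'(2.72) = 3.44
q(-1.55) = -0.36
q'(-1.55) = 0.17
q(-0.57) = 0.33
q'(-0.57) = 0.59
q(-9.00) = -2874.67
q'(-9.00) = -104.84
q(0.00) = 0.48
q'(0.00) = -0.08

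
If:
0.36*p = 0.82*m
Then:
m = 0.439024390243902*p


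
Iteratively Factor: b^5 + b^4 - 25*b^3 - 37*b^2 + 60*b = (b - 1)*(b^4 + 2*b^3 - 23*b^2 - 60*b) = (b - 1)*(b + 3)*(b^3 - b^2 - 20*b) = (b - 1)*(b + 3)*(b + 4)*(b^2 - 5*b) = b*(b - 1)*(b + 3)*(b + 4)*(b - 5)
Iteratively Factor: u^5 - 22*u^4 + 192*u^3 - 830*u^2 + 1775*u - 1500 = (u - 5)*(u^4 - 17*u^3 + 107*u^2 - 295*u + 300) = (u - 5)*(u - 4)*(u^3 - 13*u^2 + 55*u - 75) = (u - 5)^2*(u - 4)*(u^2 - 8*u + 15) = (u - 5)^2*(u - 4)*(u - 3)*(u - 5)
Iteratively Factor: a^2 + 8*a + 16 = (a + 4)*(a + 4)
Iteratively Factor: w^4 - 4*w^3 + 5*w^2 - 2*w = (w - 2)*(w^3 - 2*w^2 + w) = (w - 2)*(w - 1)*(w^2 - w) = (w - 2)*(w - 1)^2*(w)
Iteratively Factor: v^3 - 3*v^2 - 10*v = (v + 2)*(v^2 - 5*v) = v*(v + 2)*(v - 5)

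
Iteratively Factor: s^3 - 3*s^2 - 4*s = (s)*(s^2 - 3*s - 4) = s*(s + 1)*(s - 4)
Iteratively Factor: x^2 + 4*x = (x)*(x + 4)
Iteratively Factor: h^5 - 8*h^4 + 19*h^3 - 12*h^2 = (h)*(h^4 - 8*h^3 + 19*h^2 - 12*h) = h*(h - 1)*(h^3 - 7*h^2 + 12*h) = h*(h - 4)*(h - 1)*(h^2 - 3*h) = h*(h - 4)*(h - 3)*(h - 1)*(h)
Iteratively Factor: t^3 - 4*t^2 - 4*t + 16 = (t - 4)*(t^2 - 4) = (t - 4)*(t - 2)*(t + 2)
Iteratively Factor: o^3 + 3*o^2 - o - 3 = (o - 1)*(o^2 + 4*o + 3) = (o - 1)*(o + 3)*(o + 1)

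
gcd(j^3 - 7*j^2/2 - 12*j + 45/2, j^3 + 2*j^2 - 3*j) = j + 3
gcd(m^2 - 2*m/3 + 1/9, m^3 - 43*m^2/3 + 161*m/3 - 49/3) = m - 1/3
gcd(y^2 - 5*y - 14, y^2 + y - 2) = y + 2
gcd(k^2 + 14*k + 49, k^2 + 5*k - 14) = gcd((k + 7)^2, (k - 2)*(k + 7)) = k + 7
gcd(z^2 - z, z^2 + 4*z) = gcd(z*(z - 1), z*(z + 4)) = z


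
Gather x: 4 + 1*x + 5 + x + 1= 2*x + 10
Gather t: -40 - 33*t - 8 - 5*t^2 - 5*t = -5*t^2 - 38*t - 48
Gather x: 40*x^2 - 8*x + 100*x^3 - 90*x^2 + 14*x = 100*x^3 - 50*x^2 + 6*x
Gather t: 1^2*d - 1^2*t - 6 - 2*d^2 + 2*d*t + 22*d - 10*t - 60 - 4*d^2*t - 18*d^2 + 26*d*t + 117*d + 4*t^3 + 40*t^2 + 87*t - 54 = -20*d^2 + 140*d + 4*t^3 + 40*t^2 + t*(-4*d^2 + 28*d + 76) - 120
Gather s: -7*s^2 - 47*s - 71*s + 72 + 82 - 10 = -7*s^2 - 118*s + 144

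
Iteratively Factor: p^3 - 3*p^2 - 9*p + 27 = (p - 3)*(p^2 - 9) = (p - 3)^2*(p + 3)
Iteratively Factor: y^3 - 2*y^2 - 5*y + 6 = (y - 3)*(y^2 + y - 2) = (y - 3)*(y + 2)*(y - 1)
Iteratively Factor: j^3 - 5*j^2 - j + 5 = (j - 5)*(j^2 - 1) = (j - 5)*(j - 1)*(j + 1)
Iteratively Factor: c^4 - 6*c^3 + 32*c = (c - 4)*(c^3 - 2*c^2 - 8*c) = (c - 4)^2*(c^2 + 2*c) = (c - 4)^2*(c + 2)*(c)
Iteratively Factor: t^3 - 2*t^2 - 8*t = (t - 4)*(t^2 + 2*t) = (t - 4)*(t + 2)*(t)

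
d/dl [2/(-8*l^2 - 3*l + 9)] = 2*(16*l + 3)/(8*l^2 + 3*l - 9)^2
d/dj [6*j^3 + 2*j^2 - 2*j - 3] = 18*j^2 + 4*j - 2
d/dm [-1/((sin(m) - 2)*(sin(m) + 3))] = (sin(2*m) + cos(m))/((sin(m) - 2)^2*(sin(m) + 3)^2)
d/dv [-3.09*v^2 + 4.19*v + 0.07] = 4.19 - 6.18*v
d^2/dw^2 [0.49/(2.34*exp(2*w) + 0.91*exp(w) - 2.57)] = (-(4.5864*exp(w) + 0.4459)*(2.34*exp(2*w) + 0.91*exp(w) - 2.57) + 0.49*(4.68*exp(w) + 0.91)*(9.36*exp(w) + 1.82)*exp(w))*exp(w)/(2.34*exp(2*w) + 0.91*exp(w) - 2.57)^3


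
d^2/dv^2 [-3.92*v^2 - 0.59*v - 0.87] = -7.84000000000000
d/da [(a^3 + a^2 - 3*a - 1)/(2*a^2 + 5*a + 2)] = (2*a^4 + 10*a^3 + 17*a^2 + 8*a - 1)/(4*a^4 + 20*a^3 + 33*a^2 + 20*a + 4)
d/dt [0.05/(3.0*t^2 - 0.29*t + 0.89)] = (0.0145 - 0.3*t)/(3.0*t^2 - 0.29*t + 0.89)^2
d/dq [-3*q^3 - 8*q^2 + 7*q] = -9*q^2 - 16*q + 7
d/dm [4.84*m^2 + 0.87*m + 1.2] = 9.68*m + 0.87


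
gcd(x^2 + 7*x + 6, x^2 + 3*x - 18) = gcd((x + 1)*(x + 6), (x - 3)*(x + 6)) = x + 6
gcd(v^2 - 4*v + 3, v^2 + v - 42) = 1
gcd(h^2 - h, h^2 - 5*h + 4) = h - 1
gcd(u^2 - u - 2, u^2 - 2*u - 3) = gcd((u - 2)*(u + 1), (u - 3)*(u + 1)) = u + 1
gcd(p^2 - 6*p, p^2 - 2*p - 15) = 1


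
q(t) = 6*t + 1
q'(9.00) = 6.00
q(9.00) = 55.00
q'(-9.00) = 6.00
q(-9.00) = -53.00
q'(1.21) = 6.00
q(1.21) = 8.26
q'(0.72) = 6.00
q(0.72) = 5.32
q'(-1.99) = 6.00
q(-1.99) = -10.94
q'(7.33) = 6.00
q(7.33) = 44.98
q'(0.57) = 6.00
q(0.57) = 4.42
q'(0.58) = 6.00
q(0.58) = 4.48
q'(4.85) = 6.00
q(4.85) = 30.10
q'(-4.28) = 6.00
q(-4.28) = -24.68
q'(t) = 6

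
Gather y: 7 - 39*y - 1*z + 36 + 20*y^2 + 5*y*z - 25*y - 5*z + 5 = 20*y^2 + y*(5*z - 64) - 6*z + 48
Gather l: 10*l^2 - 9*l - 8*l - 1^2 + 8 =10*l^2 - 17*l + 7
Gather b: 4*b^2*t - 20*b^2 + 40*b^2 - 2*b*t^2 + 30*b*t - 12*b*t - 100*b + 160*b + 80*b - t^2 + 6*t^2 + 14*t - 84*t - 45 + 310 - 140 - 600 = b^2*(4*t + 20) + b*(-2*t^2 + 18*t + 140) + 5*t^2 - 70*t - 475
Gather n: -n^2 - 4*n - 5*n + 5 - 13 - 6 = -n^2 - 9*n - 14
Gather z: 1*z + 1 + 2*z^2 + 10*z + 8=2*z^2 + 11*z + 9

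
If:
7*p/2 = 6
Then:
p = 12/7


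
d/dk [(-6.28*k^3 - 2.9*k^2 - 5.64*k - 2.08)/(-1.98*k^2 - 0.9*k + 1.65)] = (12.4344*k^4 + 11.304*k^3 - 39.6432*k^2 - 17.8068*k - 11.178)/(3.9204*k^4 + 3.564*k^3 - 5.724*k^2 - 2.97*k + 2.7225)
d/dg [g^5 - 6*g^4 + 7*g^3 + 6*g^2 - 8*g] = 5*g^4 - 24*g^3 + 21*g^2 + 12*g - 8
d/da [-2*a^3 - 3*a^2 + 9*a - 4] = -6*a^2 - 6*a + 9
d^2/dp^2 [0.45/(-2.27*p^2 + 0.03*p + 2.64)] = (-4.63761*p^2 + 0.06129*p + 0.45*(4.54*p - 0.03)*(9.08*p - 0.06) + 5.39352)/(-2.27*p^2 + 0.03*p + 2.64)^3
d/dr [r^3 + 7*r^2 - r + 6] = 3*r^2 + 14*r - 1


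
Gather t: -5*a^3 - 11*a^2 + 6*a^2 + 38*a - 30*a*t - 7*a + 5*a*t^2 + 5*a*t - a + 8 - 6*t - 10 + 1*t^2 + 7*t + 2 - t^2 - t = -5*a^3 - 5*a^2 + 5*a*t^2 - 25*a*t + 30*a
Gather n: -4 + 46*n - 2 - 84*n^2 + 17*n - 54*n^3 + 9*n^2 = -54*n^3 - 75*n^2 + 63*n - 6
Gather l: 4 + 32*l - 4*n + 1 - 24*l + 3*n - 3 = 8*l - n + 2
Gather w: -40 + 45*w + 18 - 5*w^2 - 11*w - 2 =-5*w^2 + 34*w - 24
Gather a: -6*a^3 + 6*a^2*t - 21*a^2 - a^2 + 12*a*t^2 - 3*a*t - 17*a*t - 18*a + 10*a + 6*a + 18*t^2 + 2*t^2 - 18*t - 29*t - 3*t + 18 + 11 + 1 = -6*a^3 + a^2*(6*t - 22) + a*(12*t^2 - 20*t - 2) + 20*t^2 - 50*t + 30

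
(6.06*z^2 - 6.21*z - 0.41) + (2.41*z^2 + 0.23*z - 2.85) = 8.47*z^2 - 5.98*z - 3.26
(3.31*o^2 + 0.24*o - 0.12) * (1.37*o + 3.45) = 4.5347*o^3 + 11.7483*o^2 + 0.6636*o - 0.414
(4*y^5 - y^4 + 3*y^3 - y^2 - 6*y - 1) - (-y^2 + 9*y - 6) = 4*y^5 - y^4 + 3*y^3 - 15*y + 5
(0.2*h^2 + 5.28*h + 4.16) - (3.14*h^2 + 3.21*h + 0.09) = -2.94*h^2 + 2.07*h + 4.07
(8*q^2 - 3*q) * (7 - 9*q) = -72*q^3 + 83*q^2 - 21*q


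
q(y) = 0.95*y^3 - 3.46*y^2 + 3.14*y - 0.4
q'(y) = 2.85*y^2 - 6.92*y + 3.14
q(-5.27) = -252.09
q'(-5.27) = 118.76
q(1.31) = -0.09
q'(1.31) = -1.03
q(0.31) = 0.27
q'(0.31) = 1.27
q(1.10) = 0.13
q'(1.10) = -1.02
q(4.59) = 32.98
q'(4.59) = 31.42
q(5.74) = 83.29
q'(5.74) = 57.32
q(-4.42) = -163.91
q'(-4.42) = 89.41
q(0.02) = -0.34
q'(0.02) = 3.00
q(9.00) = 440.15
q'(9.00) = 171.71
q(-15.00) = -4032.25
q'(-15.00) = 748.19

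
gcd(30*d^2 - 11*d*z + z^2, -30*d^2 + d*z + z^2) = -5*d + z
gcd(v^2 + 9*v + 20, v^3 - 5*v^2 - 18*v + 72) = v + 4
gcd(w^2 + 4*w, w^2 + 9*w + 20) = w + 4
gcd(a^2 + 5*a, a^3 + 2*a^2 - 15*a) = a^2 + 5*a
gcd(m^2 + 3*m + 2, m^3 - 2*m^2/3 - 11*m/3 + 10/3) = m + 2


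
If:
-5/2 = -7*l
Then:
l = 5/14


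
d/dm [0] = 0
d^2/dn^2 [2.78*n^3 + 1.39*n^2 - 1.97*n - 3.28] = 16.68*n + 2.78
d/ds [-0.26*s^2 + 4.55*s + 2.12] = 4.55 - 0.52*s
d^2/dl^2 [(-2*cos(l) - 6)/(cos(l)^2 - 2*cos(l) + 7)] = 4*(-9*(1 - cos(2*l))^2*cos(l) - 14*(1 - cos(2*l))^2 - 488*cos(l) + 96*cos(2*l) + 54*cos(3*l) + 2*cos(5*l) + 192)/(4*cos(l) - cos(2*l) - 15)^3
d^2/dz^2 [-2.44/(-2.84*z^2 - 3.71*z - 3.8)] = (-39.360128*z^2 - 51.417632*z + 2.44*(5.68*z + 3.71)*(11.36*z + 7.42) - 52.66496)/(2.84*z^2 + 3.71*z + 3.8)^3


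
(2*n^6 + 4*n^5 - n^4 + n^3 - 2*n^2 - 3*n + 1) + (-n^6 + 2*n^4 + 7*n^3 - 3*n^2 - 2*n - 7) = n^6 + 4*n^5 + n^4 + 8*n^3 - 5*n^2 - 5*n - 6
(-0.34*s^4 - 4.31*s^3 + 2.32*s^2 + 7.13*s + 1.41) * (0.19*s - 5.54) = -0.0646*s^5 + 1.0647*s^4 + 24.3182*s^3 - 11.4981*s^2 - 39.2323*s - 7.8114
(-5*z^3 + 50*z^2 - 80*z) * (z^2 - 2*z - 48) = -5*z^5 + 60*z^4 + 60*z^3 - 2240*z^2 + 3840*z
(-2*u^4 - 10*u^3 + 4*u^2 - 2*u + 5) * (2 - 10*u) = 20*u^5 + 96*u^4 - 60*u^3 + 28*u^2 - 54*u + 10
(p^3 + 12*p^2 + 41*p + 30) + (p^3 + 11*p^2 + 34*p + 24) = 2*p^3 + 23*p^2 + 75*p + 54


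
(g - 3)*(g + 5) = g^2 + 2*g - 15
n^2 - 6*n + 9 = (n - 3)^2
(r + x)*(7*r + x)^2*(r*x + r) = 49*r^4*x + 49*r^4 + 63*r^3*x^2 + 63*r^3*x + 15*r^2*x^3 + 15*r^2*x^2 + r*x^4 + r*x^3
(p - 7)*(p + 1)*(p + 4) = p^3 - 2*p^2 - 31*p - 28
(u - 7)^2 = u^2 - 14*u + 49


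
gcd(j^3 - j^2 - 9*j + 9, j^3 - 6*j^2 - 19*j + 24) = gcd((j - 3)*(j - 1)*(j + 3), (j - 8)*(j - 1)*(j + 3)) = j^2 + 2*j - 3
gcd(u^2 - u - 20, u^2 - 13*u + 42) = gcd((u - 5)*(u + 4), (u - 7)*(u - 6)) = 1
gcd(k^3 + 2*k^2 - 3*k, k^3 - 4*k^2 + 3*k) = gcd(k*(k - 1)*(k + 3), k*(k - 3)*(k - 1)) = k^2 - k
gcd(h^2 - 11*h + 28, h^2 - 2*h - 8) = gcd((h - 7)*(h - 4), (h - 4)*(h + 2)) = h - 4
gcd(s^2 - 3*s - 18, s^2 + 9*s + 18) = s + 3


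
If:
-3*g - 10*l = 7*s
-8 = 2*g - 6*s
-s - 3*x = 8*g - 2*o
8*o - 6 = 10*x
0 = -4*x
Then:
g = 1/50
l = -118/125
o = 3/4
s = 67/50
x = 0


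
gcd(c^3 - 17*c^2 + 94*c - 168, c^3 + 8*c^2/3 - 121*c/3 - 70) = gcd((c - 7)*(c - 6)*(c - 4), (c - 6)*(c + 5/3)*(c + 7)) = c - 6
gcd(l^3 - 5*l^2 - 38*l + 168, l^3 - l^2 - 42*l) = l^2 - l - 42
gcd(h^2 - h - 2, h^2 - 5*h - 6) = h + 1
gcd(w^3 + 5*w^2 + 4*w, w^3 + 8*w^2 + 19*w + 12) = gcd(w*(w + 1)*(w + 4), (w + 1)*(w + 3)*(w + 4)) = w^2 + 5*w + 4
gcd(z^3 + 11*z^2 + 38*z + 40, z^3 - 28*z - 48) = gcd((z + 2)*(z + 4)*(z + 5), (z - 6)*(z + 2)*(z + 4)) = z^2 + 6*z + 8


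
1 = 1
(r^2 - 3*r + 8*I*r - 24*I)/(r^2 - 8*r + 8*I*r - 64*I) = (r - 3)/(r - 8)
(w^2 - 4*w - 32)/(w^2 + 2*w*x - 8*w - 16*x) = (w + 4)/(w + 2*x)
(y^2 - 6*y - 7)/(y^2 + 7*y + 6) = (y - 7)/(y + 6)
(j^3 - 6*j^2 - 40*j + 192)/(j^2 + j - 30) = (j^2 - 12*j + 32)/(j - 5)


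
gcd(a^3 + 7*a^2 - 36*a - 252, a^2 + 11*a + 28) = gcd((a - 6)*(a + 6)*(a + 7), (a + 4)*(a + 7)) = a + 7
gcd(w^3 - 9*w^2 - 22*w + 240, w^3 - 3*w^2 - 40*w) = w^2 - 3*w - 40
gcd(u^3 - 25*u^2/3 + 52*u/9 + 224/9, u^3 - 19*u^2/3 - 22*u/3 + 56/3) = u - 7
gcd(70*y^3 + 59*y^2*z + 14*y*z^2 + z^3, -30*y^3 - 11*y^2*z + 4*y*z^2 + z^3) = 10*y^2 + 7*y*z + z^2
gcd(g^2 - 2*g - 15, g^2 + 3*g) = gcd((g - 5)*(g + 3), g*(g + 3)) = g + 3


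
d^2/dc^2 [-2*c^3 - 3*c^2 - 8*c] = -12*c - 6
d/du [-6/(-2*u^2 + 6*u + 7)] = 12*(3 - 2*u)/(-2*u^2 + 6*u + 7)^2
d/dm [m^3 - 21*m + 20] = 3*m^2 - 21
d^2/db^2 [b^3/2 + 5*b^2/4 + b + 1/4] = 3*b + 5/2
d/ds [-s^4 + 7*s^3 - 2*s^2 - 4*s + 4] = -4*s^3 + 21*s^2 - 4*s - 4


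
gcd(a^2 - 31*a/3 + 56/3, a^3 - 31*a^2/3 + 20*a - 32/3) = a - 8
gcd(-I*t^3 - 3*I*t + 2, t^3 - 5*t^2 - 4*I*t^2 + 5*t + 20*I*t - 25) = t + I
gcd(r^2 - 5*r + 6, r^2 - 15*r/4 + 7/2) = r - 2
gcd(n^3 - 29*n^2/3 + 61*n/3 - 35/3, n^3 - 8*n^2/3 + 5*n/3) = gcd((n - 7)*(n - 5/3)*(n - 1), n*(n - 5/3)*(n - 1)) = n^2 - 8*n/3 + 5/3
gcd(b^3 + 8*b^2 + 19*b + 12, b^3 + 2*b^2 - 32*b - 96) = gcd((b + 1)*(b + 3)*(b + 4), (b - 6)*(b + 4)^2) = b + 4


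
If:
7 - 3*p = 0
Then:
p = 7/3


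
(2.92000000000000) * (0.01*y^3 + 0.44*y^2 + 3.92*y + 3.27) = 0.0292*y^3 + 1.2848*y^2 + 11.4464*y + 9.5484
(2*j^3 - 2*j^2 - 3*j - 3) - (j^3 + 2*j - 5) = j^3 - 2*j^2 - 5*j + 2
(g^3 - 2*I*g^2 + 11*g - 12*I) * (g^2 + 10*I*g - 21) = g^5 + 8*I*g^4 + 10*g^3 + 140*I*g^2 - 111*g + 252*I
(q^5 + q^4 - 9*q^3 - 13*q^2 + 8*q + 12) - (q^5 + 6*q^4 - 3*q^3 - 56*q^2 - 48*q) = -5*q^4 - 6*q^3 + 43*q^2 + 56*q + 12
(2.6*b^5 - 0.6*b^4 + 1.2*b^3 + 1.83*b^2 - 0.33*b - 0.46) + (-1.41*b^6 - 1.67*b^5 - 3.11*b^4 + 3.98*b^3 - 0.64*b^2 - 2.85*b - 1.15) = -1.41*b^6 + 0.93*b^5 - 3.71*b^4 + 5.18*b^3 + 1.19*b^2 - 3.18*b - 1.61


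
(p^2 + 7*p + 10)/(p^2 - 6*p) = (p^2 + 7*p + 10)/(p*(p - 6))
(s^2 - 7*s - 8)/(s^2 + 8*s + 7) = (s - 8)/(s + 7)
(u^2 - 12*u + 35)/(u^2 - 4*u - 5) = (u - 7)/(u + 1)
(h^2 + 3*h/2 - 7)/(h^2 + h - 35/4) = 2*(h - 2)/(2*h - 5)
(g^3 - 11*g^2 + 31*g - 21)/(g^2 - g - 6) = (g^2 - 8*g + 7)/(g + 2)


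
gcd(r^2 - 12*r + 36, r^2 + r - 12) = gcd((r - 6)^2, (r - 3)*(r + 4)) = 1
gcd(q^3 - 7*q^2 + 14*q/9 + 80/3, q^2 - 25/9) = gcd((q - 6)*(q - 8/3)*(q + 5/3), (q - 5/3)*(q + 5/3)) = q + 5/3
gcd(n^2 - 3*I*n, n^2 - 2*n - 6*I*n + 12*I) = 1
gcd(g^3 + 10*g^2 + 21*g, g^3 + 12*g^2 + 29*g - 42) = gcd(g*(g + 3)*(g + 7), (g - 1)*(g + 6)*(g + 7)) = g + 7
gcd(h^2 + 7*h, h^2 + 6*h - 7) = h + 7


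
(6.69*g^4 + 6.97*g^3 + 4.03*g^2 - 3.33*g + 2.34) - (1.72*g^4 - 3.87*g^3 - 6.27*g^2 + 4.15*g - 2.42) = 4.97*g^4 + 10.84*g^3 + 10.3*g^2 - 7.48*g + 4.76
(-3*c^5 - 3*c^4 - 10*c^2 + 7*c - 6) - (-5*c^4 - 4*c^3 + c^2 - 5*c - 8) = -3*c^5 + 2*c^4 + 4*c^3 - 11*c^2 + 12*c + 2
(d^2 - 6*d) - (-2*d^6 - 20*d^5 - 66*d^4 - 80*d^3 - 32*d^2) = 2*d^6 + 20*d^5 + 66*d^4 + 80*d^3 + 33*d^2 - 6*d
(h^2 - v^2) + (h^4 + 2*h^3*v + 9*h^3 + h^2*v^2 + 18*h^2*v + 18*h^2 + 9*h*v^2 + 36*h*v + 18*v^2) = h^4 + 2*h^3*v + 9*h^3 + h^2*v^2 + 18*h^2*v + 19*h^2 + 9*h*v^2 + 36*h*v + 17*v^2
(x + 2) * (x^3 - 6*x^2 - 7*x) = x^4 - 4*x^3 - 19*x^2 - 14*x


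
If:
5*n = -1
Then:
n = -1/5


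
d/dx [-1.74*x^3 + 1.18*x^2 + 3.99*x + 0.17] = -5.22*x^2 + 2.36*x + 3.99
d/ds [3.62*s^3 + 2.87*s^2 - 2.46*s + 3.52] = 10.86*s^2 + 5.74*s - 2.46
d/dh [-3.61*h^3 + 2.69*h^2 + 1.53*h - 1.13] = -10.83*h^2 + 5.38*h + 1.53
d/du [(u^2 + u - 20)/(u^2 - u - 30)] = -2/(u^2 - 12*u + 36)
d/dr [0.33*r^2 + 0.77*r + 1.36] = 0.66*r + 0.77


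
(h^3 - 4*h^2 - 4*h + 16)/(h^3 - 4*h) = (h - 4)/h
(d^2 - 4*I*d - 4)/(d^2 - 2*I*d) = (d - 2*I)/d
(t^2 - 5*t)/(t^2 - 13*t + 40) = t/(t - 8)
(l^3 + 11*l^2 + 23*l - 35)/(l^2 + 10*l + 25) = (l^2 + 6*l - 7)/(l + 5)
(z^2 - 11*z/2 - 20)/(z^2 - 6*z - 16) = (z + 5/2)/(z + 2)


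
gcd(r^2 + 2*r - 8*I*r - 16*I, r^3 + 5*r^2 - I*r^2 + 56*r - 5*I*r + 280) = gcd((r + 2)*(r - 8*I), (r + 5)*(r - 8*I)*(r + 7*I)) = r - 8*I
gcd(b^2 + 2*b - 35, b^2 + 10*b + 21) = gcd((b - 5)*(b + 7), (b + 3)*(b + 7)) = b + 7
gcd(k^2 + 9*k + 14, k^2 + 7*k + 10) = k + 2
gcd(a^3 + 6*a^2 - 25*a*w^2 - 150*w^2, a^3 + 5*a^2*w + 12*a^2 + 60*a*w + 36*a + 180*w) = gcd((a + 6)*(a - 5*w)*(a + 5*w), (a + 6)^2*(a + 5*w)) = a^2 + 5*a*w + 6*a + 30*w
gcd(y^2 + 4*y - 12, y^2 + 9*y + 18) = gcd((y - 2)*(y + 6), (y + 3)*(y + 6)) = y + 6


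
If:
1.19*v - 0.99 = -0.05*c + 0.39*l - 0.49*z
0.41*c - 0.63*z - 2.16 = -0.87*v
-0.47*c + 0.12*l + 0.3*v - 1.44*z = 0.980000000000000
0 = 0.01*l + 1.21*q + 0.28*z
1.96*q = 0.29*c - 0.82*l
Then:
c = 1.44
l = 0.00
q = 0.21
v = 1.15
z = -0.91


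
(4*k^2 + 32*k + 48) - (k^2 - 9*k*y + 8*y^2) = 3*k^2 + 9*k*y + 32*k - 8*y^2 + 48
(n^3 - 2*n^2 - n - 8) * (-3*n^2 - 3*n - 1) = -3*n^5 + 3*n^4 + 8*n^3 + 29*n^2 + 25*n + 8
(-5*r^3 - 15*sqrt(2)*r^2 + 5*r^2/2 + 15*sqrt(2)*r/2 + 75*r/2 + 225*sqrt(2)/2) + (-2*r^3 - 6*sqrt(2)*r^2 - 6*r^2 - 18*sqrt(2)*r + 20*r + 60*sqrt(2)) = -7*r^3 - 21*sqrt(2)*r^2 - 7*r^2/2 - 21*sqrt(2)*r/2 + 115*r/2 + 345*sqrt(2)/2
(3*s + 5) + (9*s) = 12*s + 5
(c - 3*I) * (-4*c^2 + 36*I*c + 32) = -4*c^3 + 48*I*c^2 + 140*c - 96*I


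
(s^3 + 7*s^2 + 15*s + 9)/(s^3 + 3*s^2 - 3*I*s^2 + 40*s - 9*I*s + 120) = (s^2 + 4*s + 3)/(s^2 - 3*I*s + 40)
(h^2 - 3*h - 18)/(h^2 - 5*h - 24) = (h - 6)/(h - 8)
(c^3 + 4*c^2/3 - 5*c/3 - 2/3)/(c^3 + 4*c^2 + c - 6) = (c + 1/3)/(c + 3)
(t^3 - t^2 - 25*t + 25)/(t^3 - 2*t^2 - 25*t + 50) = (t - 1)/(t - 2)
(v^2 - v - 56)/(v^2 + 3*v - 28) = (v - 8)/(v - 4)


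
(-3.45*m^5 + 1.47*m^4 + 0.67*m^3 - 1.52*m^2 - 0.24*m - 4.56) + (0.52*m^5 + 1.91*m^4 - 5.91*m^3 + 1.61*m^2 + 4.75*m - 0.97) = -2.93*m^5 + 3.38*m^4 - 5.24*m^3 + 0.0900000000000001*m^2 + 4.51*m - 5.53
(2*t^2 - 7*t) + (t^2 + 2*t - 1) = 3*t^2 - 5*t - 1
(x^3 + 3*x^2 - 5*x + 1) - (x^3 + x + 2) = 3*x^2 - 6*x - 1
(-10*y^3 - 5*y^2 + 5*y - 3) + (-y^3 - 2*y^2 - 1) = -11*y^3 - 7*y^2 + 5*y - 4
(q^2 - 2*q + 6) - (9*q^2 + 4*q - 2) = -8*q^2 - 6*q + 8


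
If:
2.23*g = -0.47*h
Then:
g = -0.210762331838565*h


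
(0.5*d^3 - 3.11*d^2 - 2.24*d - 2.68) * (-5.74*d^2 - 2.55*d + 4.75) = -2.87*d^5 + 16.5764*d^4 + 23.1631*d^3 + 6.3227*d^2 - 3.806*d - 12.73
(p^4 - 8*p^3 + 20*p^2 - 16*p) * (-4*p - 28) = -4*p^5 + 4*p^4 + 144*p^3 - 496*p^2 + 448*p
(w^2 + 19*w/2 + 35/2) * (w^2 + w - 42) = w^4 + 21*w^3/2 - 15*w^2 - 763*w/2 - 735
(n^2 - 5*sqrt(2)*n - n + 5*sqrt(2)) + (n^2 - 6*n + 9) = 2*n^2 - 5*sqrt(2)*n - 7*n + 5*sqrt(2) + 9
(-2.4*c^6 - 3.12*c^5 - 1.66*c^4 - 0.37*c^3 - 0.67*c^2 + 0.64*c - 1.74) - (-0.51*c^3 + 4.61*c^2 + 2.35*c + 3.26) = -2.4*c^6 - 3.12*c^5 - 1.66*c^4 + 0.14*c^3 - 5.28*c^2 - 1.71*c - 5.0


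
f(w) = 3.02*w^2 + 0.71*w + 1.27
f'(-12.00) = -71.77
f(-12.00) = 427.63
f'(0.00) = 0.71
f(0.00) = 1.27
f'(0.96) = 6.51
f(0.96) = 4.73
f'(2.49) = 15.75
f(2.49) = 21.76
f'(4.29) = 26.62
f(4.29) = 59.90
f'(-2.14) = -12.22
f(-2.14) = 13.58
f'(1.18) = 7.84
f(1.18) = 6.31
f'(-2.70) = -15.60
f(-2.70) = 21.37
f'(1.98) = 12.67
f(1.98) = 14.52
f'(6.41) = 39.43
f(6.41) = 129.91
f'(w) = 6.04*w + 0.71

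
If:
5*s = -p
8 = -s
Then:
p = 40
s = -8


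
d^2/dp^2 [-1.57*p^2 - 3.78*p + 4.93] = -3.14000000000000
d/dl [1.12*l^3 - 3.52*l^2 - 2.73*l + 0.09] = 3.36*l^2 - 7.04*l - 2.73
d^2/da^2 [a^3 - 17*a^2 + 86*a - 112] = 6*a - 34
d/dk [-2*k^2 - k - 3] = -4*k - 1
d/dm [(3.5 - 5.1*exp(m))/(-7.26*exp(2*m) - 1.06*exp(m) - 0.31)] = (-37.026*exp(2*m) + 50.82*exp(m) + 5.291)*exp(m)/(52.7076*exp(4*m) + 15.3912*exp(3*m) + 5.6248*exp(2*m) + 0.6572*exp(m) + 0.0961)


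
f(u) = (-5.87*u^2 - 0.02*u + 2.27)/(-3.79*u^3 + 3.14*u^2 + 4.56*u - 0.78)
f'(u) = (-11.74*u - 0.02)/(-3.79*u^3 + 3.14*u^2 + 4.56*u - 0.78) + (-5.87*u^2 - 0.02*u + 2.27)*(11.37*u^2 - 6.28*u - 4.56)/(-3.79*u^3 + 3.14*u^2 + 4.56*u - 0.78)^2 = (-22.2473*u^4 - 0.151600000000002*u^3 - 0.894500000000001*u^2 - 5.0984*u - 10.3356)/(14.3641*u^6 - 23.8012*u^5 - 24.7052*u^4 + 34.5492*u^3 + 15.8952*u^2 - 7.1136*u + 0.6084)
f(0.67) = -0.15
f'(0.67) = -2.88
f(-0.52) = -0.39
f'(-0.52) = -3.05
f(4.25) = 0.48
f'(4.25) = -0.16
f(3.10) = 0.78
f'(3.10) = -0.44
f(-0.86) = -65.43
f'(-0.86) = -18956.20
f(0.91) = -0.84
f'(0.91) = -3.21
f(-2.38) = -0.54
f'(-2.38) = -0.22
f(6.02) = 0.31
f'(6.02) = -0.06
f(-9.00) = -0.16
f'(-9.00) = -0.02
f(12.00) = 0.14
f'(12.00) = -0.01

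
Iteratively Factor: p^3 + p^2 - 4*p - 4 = (p + 1)*(p^2 - 4) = (p + 1)*(p + 2)*(p - 2)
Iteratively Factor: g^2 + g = (g)*(g + 1)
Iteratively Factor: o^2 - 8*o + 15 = (o - 3)*(o - 5)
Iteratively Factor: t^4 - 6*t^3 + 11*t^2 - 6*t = (t)*(t^3 - 6*t^2 + 11*t - 6) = t*(t - 1)*(t^2 - 5*t + 6) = t*(t - 2)*(t - 1)*(t - 3)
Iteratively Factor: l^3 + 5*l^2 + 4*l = (l + 4)*(l^2 + l) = (l + 1)*(l + 4)*(l)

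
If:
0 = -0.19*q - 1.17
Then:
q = -6.16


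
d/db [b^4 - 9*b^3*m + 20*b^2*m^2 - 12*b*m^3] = 4*b^3 - 27*b^2*m + 40*b*m^2 - 12*m^3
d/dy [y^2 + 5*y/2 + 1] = 2*y + 5/2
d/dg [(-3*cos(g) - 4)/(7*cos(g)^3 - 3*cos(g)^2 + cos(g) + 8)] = (-42*cos(g)^3 - 75*cos(g)^2 + 24*cos(g) + 20)*sin(g)/(7*cos(g)^3 - 3*cos(g)^2 + cos(g) + 8)^2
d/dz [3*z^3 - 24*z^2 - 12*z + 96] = 9*z^2 - 48*z - 12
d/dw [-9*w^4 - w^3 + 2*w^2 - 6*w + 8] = -36*w^3 - 3*w^2 + 4*w - 6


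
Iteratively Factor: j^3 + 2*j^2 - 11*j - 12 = (j - 3)*(j^2 + 5*j + 4) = (j - 3)*(j + 4)*(j + 1)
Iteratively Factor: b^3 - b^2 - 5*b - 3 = (b - 3)*(b^2 + 2*b + 1) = (b - 3)*(b + 1)*(b + 1)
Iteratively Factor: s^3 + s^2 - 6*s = (s - 2)*(s^2 + 3*s) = s*(s - 2)*(s + 3)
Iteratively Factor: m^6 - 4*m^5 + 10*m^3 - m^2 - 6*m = (m - 2)*(m^5 - 2*m^4 - 4*m^3 + 2*m^2 + 3*m) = (m - 2)*(m - 1)*(m^4 - m^3 - 5*m^2 - 3*m) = (m - 2)*(m - 1)*(m + 1)*(m^3 - 2*m^2 - 3*m) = (m - 2)*(m - 1)*(m + 1)^2*(m^2 - 3*m) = (m - 3)*(m - 2)*(m - 1)*(m + 1)^2*(m)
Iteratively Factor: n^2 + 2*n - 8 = (n + 4)*(n - 2)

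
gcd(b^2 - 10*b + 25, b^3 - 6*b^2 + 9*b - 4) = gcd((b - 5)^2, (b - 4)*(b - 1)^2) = 1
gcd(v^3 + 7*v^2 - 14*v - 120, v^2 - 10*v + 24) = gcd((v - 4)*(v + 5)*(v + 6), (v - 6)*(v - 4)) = v - 4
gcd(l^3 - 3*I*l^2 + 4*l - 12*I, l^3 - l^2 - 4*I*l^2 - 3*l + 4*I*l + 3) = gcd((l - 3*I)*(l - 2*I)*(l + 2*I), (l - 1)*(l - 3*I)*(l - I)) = l - 3*I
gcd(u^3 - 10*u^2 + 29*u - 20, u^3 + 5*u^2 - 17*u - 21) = 1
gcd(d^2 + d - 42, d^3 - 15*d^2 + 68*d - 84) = d - 6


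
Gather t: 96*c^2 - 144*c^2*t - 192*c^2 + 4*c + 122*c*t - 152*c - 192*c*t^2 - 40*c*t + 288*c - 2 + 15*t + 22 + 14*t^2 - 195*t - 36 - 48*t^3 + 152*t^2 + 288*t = -96*c^2 + 140*c - 48*t^3 + t^2*(166 - 192*c) + t*(-144*c^2 + 82*c + 108) - 16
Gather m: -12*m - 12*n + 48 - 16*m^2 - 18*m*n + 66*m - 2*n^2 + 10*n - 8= -16*m^2 + m*(54 - 18*n) - 2*n^2 - 2*n + 40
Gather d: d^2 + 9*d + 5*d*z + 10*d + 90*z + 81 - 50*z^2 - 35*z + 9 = d^2 + d*(5*z + 19) - 50*z^2 + 55*z + 90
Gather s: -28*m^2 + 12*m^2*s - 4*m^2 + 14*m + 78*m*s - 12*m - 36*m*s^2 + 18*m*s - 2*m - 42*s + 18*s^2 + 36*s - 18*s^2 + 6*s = -32*m^2 - 36*m*s^2 + s*(12*m^2 + 96*m)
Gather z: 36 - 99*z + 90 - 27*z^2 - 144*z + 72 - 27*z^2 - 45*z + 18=-54*z^2 - 288*z + 216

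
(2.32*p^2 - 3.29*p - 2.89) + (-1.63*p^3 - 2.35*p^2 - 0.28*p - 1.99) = -1.63*p^3 - 0.0300000000000002*p^2 - 3.57*p - 4.88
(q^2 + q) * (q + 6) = q^3 + 7*q^2 + 6*q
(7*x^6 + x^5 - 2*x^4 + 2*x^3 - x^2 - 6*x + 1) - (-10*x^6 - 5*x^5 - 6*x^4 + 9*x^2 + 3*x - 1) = 17*x^6 + 6*x^5 + 4*x^4 + 2*x^3 - 10*x^2 - 9*x + 2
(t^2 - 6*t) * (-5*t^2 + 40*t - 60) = -5*t^4 + 70*t^3 - 300*t^2 + 360*t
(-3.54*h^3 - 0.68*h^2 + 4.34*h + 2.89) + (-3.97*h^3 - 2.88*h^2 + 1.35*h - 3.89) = -7.51*h^3 - 3.56*h^2 + 5.69*h - 1.0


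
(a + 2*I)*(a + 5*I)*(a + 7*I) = a^3 + 14*I*a^2 - 59*a - 70*I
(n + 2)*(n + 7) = n^2 + 9*n + 14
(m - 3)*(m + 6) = m^2 + 3*m - 18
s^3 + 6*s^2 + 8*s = s*(s + 2)*(s + 4)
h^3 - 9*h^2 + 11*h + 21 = (h - 7)*(h - 3)*(h + 1)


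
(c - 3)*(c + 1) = c^2 - 2*c - 3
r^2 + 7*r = r*(r + 7)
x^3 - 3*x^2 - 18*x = x*(x - 6)*(x + 3)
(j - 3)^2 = j^2 - 6*j + 9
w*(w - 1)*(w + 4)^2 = w^4 + 7*w^3 + 8*w^2 - 16*w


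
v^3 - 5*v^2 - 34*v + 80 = (v - 8)*(v - 2)*(v + 5)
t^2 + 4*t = t*(t + 4)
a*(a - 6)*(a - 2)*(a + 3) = a^4 - 5*a^3 - 12*a^2 + 36*a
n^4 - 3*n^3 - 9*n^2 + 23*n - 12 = (n - 4)*(n - 1)^2*(n + 3)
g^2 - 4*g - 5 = (g - 5)*(g + 1)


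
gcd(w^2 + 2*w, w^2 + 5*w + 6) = w + 2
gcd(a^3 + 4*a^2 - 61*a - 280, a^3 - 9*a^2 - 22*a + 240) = a^2 - 3*a - 40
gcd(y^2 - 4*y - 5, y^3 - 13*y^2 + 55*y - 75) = y - 5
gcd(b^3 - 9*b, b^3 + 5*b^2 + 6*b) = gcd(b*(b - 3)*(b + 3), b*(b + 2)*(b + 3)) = b^2 + 3*b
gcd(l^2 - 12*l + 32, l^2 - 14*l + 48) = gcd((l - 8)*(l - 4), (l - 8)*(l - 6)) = l - 8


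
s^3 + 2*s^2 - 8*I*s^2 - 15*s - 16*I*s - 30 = (s + 2)*(s - 5*I)*(s - 3*I)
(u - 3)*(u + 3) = u^2 - 9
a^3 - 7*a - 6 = (a - 3)*(a + 1)*(a + 2)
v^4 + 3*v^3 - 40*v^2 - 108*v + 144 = (v - 6)*(v - 1)*(v + 4)*(v + 6)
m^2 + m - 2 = (m - 1)*(m + 2)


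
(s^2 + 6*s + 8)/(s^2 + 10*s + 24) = (s + 2)/(s + 6)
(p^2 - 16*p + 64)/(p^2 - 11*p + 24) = (p - 8)/(p - 3)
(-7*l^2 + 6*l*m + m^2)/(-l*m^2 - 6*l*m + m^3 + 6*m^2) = (7*l + m)/(m*(m + 6))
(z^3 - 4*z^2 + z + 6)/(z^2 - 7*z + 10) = (z^2 - 2*z - 3)/(z - 5)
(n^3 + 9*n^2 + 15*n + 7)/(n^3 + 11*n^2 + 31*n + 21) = (n + 1)/(n + 3)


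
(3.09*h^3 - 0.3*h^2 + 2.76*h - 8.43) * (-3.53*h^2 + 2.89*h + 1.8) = -10.9077*h^5 + 9.9891*h^4 - 5.0478*h^3 + 37.1943*h^2 - 19.3947*h - 15.174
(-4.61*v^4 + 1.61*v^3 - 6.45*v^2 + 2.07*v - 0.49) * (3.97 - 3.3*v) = 15.213*v^5 - 23.6147*v^4 + 27.6767*v^3 - 32.4375*v^2 + 9.8349*v - 1.9453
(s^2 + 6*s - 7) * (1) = s^2 + 6*s - 7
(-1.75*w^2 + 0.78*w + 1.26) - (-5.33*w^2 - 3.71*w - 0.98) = 3.58*w^2 + 4.49*w + 2.24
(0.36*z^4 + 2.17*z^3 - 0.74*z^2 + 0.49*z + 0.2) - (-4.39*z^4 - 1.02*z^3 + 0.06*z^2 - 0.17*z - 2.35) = 4.75*z^4 + 3.19*z^3 - 0.8*z^2 + 0.66*z + 2.55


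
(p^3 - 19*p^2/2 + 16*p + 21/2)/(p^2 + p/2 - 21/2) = (2*p^2 - 13*p - 7)/(2*p + 7)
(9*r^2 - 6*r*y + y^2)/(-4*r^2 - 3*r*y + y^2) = (-9*r^2 + 6*r*y - y^2)/(4*r^2 + 3*r*y - y^2)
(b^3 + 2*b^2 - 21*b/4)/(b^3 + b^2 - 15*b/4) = (2*b + 7)/(2*b + 5)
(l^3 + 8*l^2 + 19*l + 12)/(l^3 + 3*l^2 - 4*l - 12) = (l^2 + 5*l + 4)/(l^2 - 4)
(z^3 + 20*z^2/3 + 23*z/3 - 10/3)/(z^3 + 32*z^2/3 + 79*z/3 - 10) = (z + 2)/(z + 6)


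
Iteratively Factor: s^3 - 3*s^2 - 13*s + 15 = (s + 3)*(s^2 - 6*s + 5) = (s - 5)*(s + 3)*(s - 1)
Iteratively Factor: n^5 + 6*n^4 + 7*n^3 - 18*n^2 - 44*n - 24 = (n + 3)*(n^4 + 3*n^3 - 2*n^2 - 12*n - 8) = (n + 1)*(n + 3)*(n^3 + 2*n^2 - 4*n - 8) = (n - 2)*(n + 1)*(n + 3)*(n^2 + 4*n + 4) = (n - 2)*(n + 1)*(n + 2)*(n + 3)*(n + 2)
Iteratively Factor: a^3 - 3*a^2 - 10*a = (a)*(a^2 - 3*a - 10) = a*(a - 5)*(a + 2)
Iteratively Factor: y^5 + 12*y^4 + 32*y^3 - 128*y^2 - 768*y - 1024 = (y + 4)*(y^4 + 8*y^3 - 128*y - 256) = (y + 4)^2*(y^3 + 4*y^2 - 16*y - 64) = (y - 4)*(y + 4)^2*(y^2 + 8*y + 16) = (y - 4)*(y + 4)^3*(y + 4)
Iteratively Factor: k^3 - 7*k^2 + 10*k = (k - 5)*(k^2 - 2*k) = (k - 5)*(k - 2)*(k)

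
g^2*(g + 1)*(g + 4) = g^4 + 5*g^3 + 4*g^2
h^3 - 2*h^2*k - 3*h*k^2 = h*(h - 3*k)*(h + k)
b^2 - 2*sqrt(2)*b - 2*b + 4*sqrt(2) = (b - 2)*(b - 2*sqrt(2))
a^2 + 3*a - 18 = (a - 3)*(a + 6)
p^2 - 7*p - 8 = (p - 8)*(p + 1)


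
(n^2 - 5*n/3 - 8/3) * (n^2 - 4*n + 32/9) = n^4 - 17*n^3/3 + 68*n^2/9 + 128*n/27 - 256/27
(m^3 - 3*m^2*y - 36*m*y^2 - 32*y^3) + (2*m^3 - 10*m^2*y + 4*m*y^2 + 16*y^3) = 3*m^3 - 13*m^2*y - 32*m*y^2 - 16*y^3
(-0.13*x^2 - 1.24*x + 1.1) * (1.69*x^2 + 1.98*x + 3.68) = -0.2197*x^4 - 2.353*x^3 - 1.0746*x^2 - 2.3852*x + 4.048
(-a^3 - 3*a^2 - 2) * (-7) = 7*a^3 + 21*a^2 + 14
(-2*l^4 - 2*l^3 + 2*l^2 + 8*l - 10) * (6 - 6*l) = 12*l^5 - 24*l^3 - 36*l^2 + 108*l - 60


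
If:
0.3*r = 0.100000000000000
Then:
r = 0.33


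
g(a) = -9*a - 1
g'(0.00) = -9.00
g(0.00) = -1.00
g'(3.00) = -9.00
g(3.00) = -28.00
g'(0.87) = -9.00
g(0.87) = -8.83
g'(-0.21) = -9.00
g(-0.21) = 0.89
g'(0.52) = -9.00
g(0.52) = -5.68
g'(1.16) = -9.00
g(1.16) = -11.44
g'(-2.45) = -9.00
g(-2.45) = 21.05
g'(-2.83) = -9.00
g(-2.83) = 24.47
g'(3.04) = -9.00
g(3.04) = -28.36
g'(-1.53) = -9.00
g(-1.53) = 12.77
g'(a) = -9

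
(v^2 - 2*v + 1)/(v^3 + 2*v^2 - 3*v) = (v - 1)/(v*(v + 3))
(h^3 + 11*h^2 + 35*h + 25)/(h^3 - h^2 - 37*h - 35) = (h + 5)/(h - 7)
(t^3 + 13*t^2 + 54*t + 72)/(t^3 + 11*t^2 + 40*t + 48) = (t + 6)/(t + 4)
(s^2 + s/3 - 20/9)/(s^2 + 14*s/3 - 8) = (s + 5/3)/(s + 6)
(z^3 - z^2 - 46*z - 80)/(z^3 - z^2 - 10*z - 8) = (z^2 - 3*z - 40)/(z^2 - 3*z - 4)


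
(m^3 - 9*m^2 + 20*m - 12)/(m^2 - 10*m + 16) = (m^2 - 7*m + 6)/(m - 8)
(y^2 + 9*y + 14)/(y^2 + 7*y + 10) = (y + 7)/(y + 5)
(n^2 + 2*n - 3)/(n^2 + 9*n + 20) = (n^2 + 2*n - 3)/(n^2 + 9*n + 20)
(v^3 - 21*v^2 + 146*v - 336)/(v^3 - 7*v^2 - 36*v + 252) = (v - 8)/(v + 6)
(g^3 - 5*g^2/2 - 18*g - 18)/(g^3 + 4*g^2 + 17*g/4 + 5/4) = 2*(2*g^3 - 5*g^2 - 36*g - 36)/(4*g^3 + 16*g^2 + 17*g + 5)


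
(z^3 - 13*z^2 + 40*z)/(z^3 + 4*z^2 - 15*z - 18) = z*(z^2 - 13*z + 40)/(z^3 + 4*z^2 - 15*z - 18)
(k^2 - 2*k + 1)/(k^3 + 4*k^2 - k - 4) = (k - 1)/(k^2 + 5*k + 4)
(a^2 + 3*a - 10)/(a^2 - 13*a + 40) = (a^2 + 3*a - 10)/(a^2 - 13*a + 40)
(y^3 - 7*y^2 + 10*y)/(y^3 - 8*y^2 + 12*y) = (y - 5)/(y - 6)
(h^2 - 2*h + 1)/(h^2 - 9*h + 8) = (h - 1)/(h - 8)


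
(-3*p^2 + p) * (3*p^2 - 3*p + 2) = -9*p^4 + 12*p^3 - 9*p^2 + 2*p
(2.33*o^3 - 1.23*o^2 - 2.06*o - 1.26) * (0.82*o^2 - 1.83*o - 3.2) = 1.9106*o^5 - 5.2725*o^4 - 6.8943*o^3 + 6.6726*o^2 + 8.8978*o + 4.032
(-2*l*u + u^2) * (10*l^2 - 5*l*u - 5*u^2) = -20*l^3*u + 20*l^2*u^2 + 5*l*u^3 - 5*u^4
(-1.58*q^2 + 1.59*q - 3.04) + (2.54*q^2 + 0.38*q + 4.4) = 0.96*q^2 + 1.97*q + 1.36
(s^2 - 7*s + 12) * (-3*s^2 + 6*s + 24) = -3*s^4 + 27*s^3 - 54*s^2 - 96*s + 288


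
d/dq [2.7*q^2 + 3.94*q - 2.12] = 5.4*q + 3.94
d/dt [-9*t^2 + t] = 1 - 18*t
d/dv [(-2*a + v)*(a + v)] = -a + 2*v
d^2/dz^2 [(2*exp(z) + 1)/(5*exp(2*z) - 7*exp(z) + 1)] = (50*exp(4*z) + 170*exp(3*z) - 165*exp(2*z) + 43*exp(z) + 9)*exp(z)/(125*exp(6*z) - 525*exp(5*z) + 810*exp(4*z) - 553*exp(3*z) + 162*exp(2*z) - 21*exp(z) + 1)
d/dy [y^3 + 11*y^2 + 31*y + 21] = 3*y^2 + 22*y + 31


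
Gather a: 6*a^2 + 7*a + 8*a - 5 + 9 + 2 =6*a^2 + 15*a + 6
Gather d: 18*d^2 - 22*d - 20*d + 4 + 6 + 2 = 18*d^2 - 42*d + 12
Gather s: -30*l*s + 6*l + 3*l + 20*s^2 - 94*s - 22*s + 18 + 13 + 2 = 9*l + 20*s^2 + s*(-30*l - 116) + 33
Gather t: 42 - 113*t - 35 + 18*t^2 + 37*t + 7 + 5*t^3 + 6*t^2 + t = 5*t^3 + 24*t^2 - 75*t + 14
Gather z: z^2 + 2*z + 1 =z^2 + 2*z + 1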